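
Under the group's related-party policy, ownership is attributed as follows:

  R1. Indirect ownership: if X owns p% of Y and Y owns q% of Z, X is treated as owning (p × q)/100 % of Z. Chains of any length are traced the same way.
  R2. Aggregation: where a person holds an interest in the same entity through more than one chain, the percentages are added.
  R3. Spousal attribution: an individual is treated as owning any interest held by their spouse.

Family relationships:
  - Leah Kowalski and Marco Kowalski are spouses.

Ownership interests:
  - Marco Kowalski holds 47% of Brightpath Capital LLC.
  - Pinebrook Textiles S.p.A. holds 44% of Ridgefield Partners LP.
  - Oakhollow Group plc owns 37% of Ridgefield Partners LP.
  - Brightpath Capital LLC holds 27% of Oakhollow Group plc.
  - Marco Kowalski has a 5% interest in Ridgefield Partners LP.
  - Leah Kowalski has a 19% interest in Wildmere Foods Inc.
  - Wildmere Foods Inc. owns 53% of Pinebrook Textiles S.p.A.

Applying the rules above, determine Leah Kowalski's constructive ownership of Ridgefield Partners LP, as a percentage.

By spousal attribution (R3), Leah Kowalski is treated as owning Marco Kowalski's 47% interest in Brightpath Capital LLC.
By spousal attribution (R3), Leah Kowalski is treated as owning Marco Kowalski's 5% interest in Ridgefield Partners LP.
Chain via Wildmere Foods Inc. → Pinebrook Textiles S.p.A. (R1): 19% × 53% × 44% = 4.4308% of Ridgefield Partners LP.
Chain via Brightpath Capital LLC → Oakhollow Group plc (R1): 47% × 27% × 37% = 4.6953% of Ridgefield Partners LP.
Direct interest in Ridgefield Partners LP: 5%.
Aggregating (R2): 4.4308% + 4.6953% + 5% = 14.1261%.

14.1261%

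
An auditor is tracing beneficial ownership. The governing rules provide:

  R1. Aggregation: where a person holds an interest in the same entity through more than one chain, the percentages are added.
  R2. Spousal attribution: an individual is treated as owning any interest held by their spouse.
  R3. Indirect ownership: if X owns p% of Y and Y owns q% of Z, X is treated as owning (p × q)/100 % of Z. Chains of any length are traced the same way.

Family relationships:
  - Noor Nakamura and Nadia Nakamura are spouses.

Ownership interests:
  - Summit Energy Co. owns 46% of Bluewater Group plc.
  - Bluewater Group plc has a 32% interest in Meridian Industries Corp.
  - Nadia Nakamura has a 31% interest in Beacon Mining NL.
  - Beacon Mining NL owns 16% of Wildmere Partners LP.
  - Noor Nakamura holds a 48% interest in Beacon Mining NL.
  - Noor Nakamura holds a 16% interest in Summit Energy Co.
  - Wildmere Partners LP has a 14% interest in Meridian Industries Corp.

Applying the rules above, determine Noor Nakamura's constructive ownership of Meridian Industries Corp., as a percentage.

4.1248%

By spousal attribution (R2), Noor Nakamura is treated as also owning Nadia Nakamura's interest in Beacon Mining NL, giving 48% + 31% = 79%.
Chain via Summit Energy Co. → Bluewater Group plc (R3): 16% × 46% × 32% = 2.3552% of Meridian Industries Corp.
Chain via Beacon Mining NL → Wildmere Partners LP (R3): 79% × 16% × 14% = 1.7696% of Meridian Industries Corp.
Aggregating (R1): 2.3552% + 1.7696% = 4.1248%.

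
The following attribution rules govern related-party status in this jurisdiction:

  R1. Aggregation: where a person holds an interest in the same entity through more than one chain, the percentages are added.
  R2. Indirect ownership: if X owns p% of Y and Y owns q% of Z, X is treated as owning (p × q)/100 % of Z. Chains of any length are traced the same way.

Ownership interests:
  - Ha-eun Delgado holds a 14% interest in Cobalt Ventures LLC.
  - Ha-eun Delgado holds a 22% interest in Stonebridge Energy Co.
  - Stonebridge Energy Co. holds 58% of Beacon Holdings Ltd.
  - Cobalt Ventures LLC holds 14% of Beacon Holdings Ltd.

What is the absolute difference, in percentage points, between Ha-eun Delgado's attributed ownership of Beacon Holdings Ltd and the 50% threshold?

Chain via Stonebridge Energy Co. (R2): 22% × 58% = 12.76% of Beacon Holdings Ltd.
Chain via Cobalt Ventures LLC (R2): 14% × 14% = 1.96% of Beacon Holdings Ltd.
Aggregating (R1): 12.76% + 1.96% = 14.72%.
14.72% falls short of the 50% threshold by 35.28 percentage points.

35.28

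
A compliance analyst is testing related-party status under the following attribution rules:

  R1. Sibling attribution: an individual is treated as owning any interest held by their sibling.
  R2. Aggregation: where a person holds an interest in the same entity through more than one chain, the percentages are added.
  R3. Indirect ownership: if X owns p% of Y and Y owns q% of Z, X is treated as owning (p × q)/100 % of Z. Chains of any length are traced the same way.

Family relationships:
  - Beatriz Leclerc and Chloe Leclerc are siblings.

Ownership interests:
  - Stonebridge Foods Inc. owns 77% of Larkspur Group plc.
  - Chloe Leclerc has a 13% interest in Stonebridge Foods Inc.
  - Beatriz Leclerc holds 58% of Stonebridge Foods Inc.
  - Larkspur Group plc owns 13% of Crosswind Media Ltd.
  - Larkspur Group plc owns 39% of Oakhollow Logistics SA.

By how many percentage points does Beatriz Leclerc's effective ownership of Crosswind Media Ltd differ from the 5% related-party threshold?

By sibling attribution (R1), Beatriz Leclerc is treated as also owning Chloe Leclerc's interest in Stonebridge Foods Inc, giving 58% + 13% = 71%.
Chain via Stonebridge Foods Inc. → Larkspur Group plc (R3): 71% × 77% × 13% = 7.1071% of Crosswind Media Ltd.
7.1071% exceeds the 5% threshold by 2.1071 percentage points.

2.1071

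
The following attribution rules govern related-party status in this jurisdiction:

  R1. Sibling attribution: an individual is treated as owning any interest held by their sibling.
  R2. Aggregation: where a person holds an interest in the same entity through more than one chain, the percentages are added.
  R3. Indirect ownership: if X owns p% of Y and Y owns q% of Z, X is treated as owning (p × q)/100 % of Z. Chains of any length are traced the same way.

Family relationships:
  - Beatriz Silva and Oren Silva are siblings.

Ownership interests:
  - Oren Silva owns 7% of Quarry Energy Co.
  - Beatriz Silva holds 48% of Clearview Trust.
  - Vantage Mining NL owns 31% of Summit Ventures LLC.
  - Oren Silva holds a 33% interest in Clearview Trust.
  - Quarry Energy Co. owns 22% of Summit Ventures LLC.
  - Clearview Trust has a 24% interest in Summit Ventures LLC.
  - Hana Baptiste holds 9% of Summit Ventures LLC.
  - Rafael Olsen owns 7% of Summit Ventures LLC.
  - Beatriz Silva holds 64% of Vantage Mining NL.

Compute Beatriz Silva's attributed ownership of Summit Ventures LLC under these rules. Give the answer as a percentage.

By sibling attribution (R1), Beatriz Silva is treated as also owning Oren Silva's interest in Clearview Trust, giving 48% + 33% = 81%.
By sibling attribution (R1), Beatriz Silva is treated as owning Oren Silva's 7% interest in Quarry Energy Co.
Chain via Vantage Mining NL (R3): 64% × 31% = 19.84% of Summit Ventures LLC.
Chain via Clearview Trust (R3): 81% × 24% = 19.44% of Summit Ventures LLC.
Chain via Quarry Energy Co. (R3): 7% × 22% = 1.54% of Summit Ventures LLC.
Aggregating (R2): 19.84% + 19.44% + 1.54% = 40.82%.

40.82%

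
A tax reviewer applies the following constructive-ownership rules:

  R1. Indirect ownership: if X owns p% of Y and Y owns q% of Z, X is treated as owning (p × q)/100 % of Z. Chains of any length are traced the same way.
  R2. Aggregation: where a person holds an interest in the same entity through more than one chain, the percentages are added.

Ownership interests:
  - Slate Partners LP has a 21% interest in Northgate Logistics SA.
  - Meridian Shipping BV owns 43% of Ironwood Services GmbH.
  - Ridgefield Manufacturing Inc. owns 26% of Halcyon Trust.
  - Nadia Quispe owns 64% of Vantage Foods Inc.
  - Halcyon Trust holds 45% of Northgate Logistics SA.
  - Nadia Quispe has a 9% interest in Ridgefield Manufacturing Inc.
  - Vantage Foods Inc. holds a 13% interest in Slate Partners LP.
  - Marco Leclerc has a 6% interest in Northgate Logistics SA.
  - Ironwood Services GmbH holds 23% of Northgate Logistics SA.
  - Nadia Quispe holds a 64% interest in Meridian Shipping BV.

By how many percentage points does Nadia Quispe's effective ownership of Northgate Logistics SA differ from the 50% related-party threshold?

Chain via Ridgefield Manufacturing Inc. → Halcyon Trust (R1): 9% × 26% × 45% = 1.053% of Northgate Logistics SA.
Chain via Vantage Foods Inc. → Slate Partners LP (R1): 64% × 13% × 21% = 1.7472% of Northgate Logistics SA.
Chain via Meridian Shipping BV → Ironwood Services GmbH (R1): 64% × 43% × 23% = 6.3296% of Northgate Logistics SA.
Aggregating (R2): 1.053% + 1.7472% + 6.3296% = 9.1298%.
9.1298% falls short of the 50% threshold by 40.8702 percentage points.

40.8702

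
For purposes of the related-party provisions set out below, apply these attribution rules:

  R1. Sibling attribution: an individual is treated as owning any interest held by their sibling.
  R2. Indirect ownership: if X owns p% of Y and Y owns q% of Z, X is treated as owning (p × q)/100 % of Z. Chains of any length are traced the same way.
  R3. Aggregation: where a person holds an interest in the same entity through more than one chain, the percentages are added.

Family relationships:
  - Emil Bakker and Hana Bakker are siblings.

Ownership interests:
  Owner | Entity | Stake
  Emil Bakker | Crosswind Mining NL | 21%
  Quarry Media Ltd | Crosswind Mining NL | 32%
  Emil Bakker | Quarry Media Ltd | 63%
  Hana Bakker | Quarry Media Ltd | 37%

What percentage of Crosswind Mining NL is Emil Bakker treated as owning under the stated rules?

By sibling attribution (R1), Emil Bakker is treated as also owning Hana Bakker's interest in Quarry Media Ltd, giving 63% + 37% = 100%.
Chain via Quarry Media Ltd (R2): 100% × 32% = 32% of Crosswind Mining NL.
Direct interest in Crosswind Mining NL: 21%.
Aggregating (R3): 32% + 21% = 53%.

53%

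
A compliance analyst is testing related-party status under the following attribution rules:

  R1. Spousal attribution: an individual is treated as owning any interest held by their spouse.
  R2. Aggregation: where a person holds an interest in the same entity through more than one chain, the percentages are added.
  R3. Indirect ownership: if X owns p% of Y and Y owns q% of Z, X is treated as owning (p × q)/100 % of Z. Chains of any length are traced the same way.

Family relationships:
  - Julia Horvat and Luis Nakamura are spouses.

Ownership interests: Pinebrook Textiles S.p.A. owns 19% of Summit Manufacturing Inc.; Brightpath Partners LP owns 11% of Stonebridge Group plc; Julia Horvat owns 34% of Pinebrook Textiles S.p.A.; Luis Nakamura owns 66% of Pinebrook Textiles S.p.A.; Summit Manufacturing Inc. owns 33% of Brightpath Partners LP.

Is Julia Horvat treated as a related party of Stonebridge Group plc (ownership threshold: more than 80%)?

By spousal attribution (R1), Julia Horvat is treated as also owning Luis Nakamura's interest in Pinebrook Textiles S.p.A, giving 34% + 66% = 100%.
Chain via Pinebrook Textiles S.p.A. → Summit Manufacturing Inc. → Brightpath Partners LP (R3): 100% × 19% × 33% × 11% = 0.6897% of Stonebridge Group plc.
0.6897% does not exceed the 80% threshold, so Julia is not a related party to Stonebridge Group plc.

No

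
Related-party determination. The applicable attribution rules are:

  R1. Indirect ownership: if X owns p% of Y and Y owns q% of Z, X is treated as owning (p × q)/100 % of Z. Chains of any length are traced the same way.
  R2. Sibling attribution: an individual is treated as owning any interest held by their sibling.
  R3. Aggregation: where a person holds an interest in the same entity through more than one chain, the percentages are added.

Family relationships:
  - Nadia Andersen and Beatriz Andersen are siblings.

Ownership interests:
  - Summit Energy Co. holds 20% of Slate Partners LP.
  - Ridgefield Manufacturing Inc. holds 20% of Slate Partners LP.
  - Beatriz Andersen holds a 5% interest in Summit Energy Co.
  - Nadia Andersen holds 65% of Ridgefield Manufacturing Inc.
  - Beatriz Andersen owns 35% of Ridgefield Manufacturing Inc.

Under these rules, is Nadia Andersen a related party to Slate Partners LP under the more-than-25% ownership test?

By sibling attribution (R2), Nadia Andersen is treated as also owning Beatriz Andersen's interest in Ridgefield Manufacturing Inc, giving 65% + 35% = 100%.
By sibling attribution (R2), Nadia Andersen is treated as owning Beatriz Andersen's 5% interest in Summit Energy Co.
Chain via Ridgefield Manufacturing Inc. (R1): 100% × 20% = 20% of Slate Partners LP.
Chain via Summit Energy Co. (R1): 5% × 20% = 1% of Slate Partners LP.
Aggregating (R3): 20% + 1% = 21%.
21% does not exceed the 25% threshold, so Nadia is not a related party to Slate Partners LP.

No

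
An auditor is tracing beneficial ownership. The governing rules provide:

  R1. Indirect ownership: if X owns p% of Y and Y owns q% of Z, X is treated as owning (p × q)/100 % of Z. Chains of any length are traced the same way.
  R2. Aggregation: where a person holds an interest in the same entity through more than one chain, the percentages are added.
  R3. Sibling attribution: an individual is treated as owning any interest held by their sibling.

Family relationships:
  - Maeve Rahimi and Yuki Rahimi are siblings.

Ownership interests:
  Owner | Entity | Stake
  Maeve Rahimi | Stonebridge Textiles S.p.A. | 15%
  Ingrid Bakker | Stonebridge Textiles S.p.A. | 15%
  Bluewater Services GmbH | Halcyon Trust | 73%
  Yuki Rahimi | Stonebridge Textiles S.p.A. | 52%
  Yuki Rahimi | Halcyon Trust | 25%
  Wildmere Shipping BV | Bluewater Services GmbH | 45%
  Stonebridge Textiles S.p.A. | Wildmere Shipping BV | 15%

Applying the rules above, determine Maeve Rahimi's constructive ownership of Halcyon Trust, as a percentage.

By sibling attribution (R3), Maeve Rahimi is treated as also owning Yuki Rahimi's interest in Stonebridge Textiles S.p.A, giving 15% + 52% = 67%.
By sibling attribution (R3), Maeve Rahimi is treated as owning Yuki Rahimi's 25% interest in Halcyon Trust.
Chain via Stonebridge Textiles S.p.A. → Wildmere Shipping BV → Bluewater Services GmbH (R1): 67% × 15% × 45% × 73% = 3.301425% of Halcyon Trust.
Direct interest in Halcyon Trust: 25%.
Aggregating (R2): 3.301425% + 25% = 28.301425%.

28.301425%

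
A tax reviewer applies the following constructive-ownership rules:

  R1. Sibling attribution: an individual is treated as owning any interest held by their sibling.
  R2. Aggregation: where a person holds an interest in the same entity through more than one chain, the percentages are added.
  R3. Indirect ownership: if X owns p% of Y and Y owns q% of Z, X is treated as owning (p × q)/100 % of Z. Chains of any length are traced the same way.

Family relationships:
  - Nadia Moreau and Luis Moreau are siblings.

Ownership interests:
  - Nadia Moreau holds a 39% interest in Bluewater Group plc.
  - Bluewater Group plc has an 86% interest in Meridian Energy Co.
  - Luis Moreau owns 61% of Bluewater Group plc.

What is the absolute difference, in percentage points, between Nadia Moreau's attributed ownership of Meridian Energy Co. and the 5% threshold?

81

By sibling attribution (R1), Nadia Moreau is treated as also owning Luis Moreau's interest in Bluewater Group plc, giving 39% + 61% = 100%.
Chain via Bluewater Group plc (R3): 100% × 86% = 86% of Meridian Energy Co.
86% exceeds the 5% threshold by 81 percentage points.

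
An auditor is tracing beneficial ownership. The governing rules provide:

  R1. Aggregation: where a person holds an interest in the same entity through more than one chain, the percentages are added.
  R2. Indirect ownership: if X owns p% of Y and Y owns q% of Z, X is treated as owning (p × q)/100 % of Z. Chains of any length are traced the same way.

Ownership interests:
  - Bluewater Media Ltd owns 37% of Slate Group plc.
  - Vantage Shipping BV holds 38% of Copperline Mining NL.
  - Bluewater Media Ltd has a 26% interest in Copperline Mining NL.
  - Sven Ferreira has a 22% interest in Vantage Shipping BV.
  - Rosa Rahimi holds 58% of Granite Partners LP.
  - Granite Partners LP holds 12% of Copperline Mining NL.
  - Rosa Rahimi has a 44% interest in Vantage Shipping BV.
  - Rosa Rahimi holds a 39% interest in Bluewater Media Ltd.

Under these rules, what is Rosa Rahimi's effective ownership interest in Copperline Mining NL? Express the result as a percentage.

Chain via Vantage Shipping BV (R2): 44% × 38% = 16.72% of Copperline Mining NL.
Chain via Bluewater Media Ltd (R2): 39% × 26% = 10.14% of Copperline Mining NL.
Chain via Granite Partners LP (R2): 58% × 12% = 6.96% of Copperline Mining NL.
Aggregating (R1): 16.72% + 10.14% + 6.96% = 33.82%.

33.82%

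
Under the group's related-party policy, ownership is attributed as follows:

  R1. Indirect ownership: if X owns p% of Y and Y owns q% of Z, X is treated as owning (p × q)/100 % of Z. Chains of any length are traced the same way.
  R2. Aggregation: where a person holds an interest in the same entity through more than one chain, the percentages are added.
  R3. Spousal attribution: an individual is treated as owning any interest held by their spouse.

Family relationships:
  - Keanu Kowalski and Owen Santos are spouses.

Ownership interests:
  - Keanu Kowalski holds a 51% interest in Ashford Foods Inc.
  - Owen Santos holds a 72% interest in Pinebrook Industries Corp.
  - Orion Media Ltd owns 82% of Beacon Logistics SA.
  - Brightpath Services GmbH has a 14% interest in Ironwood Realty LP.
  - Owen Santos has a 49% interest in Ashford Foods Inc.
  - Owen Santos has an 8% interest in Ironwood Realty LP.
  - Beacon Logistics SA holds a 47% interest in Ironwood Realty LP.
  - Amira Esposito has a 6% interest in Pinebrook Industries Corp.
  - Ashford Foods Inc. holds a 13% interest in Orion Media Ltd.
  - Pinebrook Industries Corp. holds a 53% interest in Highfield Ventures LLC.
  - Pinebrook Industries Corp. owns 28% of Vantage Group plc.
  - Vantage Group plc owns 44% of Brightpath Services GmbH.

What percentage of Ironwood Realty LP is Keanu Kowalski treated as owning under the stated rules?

14.252056%

By spousal attribution (R3), Keanu Kowalski is treated as also owning Owen Santos's interest in Ashford Foods Inc, giving 51% + 49% = 100%.
By spousal attribution (R3), Keanu Kowalski is treated as owning Owen Santos's 72% interest in Pinebrook Industries Corp.
By spousal attribution (R3), Keanu Kowalski is treated as owning Owen Santos's 8% interest in Ironwood Realty LP.
Chain via Ashford Foods Inc. → Orion Media Ltd → Beacon Logistics SA (R1): 100% × 13% × 82% × 47% = 5.0102% of Ironwood Realty LP.
Chain via Pinebrook Industries Corp. → Vantage Group plc → Brightpath Services GmbH (R1): 72% × 28% × 44% × 14% = 1.241856% of Ironwood Realty LP.
Direct interest in Ironwood Realty LP: 8%.
Aggregating (R2): 5.0102% + 1.241856% + 8% = 14.252056%.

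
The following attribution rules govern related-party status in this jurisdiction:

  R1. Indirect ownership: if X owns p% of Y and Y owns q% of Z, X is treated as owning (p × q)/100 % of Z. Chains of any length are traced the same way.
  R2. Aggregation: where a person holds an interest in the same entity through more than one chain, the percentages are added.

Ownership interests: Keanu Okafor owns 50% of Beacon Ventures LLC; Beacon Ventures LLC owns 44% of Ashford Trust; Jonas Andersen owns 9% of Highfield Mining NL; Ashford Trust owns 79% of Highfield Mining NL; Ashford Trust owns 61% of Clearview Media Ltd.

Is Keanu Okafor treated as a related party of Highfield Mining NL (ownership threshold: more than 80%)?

Chain via Beacon Ventures LLC → Ashford Trust (R1): 50% × 44% × 79% = 17.38% of Highfield Mining NL.
17.38% does not exceed the 80% threshold, so Keanu is not a related party to Highfield Mining NL.

No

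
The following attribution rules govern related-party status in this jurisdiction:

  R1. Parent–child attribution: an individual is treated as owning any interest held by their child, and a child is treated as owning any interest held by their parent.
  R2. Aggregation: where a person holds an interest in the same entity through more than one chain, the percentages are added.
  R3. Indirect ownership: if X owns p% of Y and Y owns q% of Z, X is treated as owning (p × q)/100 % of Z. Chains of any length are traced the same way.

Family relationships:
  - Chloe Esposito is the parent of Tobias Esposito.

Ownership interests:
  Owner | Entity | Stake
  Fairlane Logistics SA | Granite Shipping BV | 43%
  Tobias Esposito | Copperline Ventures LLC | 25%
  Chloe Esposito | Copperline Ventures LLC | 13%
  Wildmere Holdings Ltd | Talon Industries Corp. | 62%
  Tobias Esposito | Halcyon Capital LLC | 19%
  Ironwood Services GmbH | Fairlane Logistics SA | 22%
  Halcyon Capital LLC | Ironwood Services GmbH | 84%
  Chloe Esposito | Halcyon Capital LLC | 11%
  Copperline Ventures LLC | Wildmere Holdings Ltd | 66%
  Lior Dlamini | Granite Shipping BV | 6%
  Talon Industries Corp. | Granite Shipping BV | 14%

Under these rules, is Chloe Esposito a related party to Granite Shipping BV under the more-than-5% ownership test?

No

By parent–child attribution (R1), Chloe Esposito is treated as also owning Tobias Esposito's interest in Halcyon Capital LLC, giving 11% + 19% = 30%.
By parent–child attribution (R1), Chloe Esposito is treated as also owning Tobias Esposito's interest in Copperline Ventures LLC, giving 13% + 25% = 38%.
Chain via Halcyon Capital LLC → Ironwood Services GmbH → Fairlane Logistics SA (R3): 30% × 84% × 22% × 43% = 2.38392% of Granite Shipping BV.
Chain via Copperline Ventures LLC → Wildmere Holdings Ltd → Talon Industries Corp. (R3): 38% × 66% × 62% × 14% = 2.176944% of Granite Shipping BV.
Aggregating (R2): 2.38392% + 2.176944% = 4.560864%.
4.560864% does not exceed the 5% threshold, so Chloe is not a related party to Granite Shipping BV.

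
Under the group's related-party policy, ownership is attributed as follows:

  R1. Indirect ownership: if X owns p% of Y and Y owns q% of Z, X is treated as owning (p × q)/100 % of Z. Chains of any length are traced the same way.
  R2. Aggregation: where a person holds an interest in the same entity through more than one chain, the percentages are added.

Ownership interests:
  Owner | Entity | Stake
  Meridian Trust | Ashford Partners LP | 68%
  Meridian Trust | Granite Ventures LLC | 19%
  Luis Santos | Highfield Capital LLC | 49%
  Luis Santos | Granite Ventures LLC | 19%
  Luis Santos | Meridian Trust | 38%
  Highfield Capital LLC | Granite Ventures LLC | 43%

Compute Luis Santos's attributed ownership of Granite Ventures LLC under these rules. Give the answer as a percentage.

Chain via Highfield Capital LLC (R1): 49% × 43% = 21.07% of Granite Ventures LLC.
Chain via Meridian Trust (R1): 38% × 19% = 7.22% of Granite Ventures LLC.
Direct interest in Granite Ventures LLC: 19%.
Aggregating (R2): 21.07% + 7.22% + 19% = 47.29%.

47.29%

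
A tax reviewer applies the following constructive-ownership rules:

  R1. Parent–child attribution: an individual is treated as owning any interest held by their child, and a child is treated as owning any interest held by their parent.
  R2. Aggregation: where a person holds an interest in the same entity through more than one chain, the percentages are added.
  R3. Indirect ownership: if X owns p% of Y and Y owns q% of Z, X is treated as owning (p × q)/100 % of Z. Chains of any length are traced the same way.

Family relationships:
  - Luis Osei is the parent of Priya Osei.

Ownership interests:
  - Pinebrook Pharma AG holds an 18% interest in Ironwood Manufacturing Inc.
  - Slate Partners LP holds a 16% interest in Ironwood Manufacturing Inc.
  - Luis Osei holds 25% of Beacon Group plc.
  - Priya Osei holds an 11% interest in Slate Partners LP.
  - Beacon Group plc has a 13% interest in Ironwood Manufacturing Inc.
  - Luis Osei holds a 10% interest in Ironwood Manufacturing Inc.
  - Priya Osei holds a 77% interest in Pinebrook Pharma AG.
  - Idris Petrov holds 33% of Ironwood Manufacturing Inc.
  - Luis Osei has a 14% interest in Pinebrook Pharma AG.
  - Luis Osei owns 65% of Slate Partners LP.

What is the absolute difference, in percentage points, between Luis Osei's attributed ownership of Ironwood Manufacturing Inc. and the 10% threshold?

31.79

By parent–child attribution (R1), Luis Osei is treated as also owning Priya Osei's interest in Slate Partners LP, giving 65% + 11% = 76%.
By parent–child attribution (R1), Luis Osei is treated as also owning Priya Osei's interest in Pinebrook Pharma AG, giving 14% + 77% = 91%.
Chain via Slate Partners LP (R3): 76% × 16% = 12.16% of Ironwood Manufacturing Inc.
Chain via Pinebrook Pharma AG (R3): 91% × 18% = 16.38% of Ironwood Manufacturing Inc.
Chain via Beacon Group plc (R3): 25% × 13% = 3.25% of Ironwood Manufacturing Inc.
Direct interest in Ironwood Manufacturing Inc: 10%.
Aggregating (R2): 12.16% + 16.38% + 3.25% + 10% = 41.79%.
41.79% exceeds the 10% threshold by 31.79 percentage points.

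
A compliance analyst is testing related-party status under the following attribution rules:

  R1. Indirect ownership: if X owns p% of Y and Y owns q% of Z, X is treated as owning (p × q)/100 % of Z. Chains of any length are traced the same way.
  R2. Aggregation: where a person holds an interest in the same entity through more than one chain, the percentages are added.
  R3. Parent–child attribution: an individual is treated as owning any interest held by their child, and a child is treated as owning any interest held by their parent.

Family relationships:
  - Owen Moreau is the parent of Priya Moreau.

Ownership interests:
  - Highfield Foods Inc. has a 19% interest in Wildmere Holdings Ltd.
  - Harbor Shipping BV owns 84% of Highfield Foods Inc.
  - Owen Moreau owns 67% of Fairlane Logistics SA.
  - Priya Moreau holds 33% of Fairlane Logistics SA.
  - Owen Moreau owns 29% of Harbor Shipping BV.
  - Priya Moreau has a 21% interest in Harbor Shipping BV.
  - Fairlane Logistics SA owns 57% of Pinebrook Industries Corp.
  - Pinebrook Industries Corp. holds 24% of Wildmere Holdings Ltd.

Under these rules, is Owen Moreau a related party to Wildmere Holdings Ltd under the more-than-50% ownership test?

By parent–child attribution (R3), Owen Moreau is treated as also owning Priya Moreau's interest in Fairlane Logistics SA, giving 67% + 33% = 100%.
By parent–child attribution (R3), Owen Moreau is treated as also owning Priya Moreau's interest in Harbor Shipping BV, giving 29% + 21% = 50%.
Chain via Fairlane Logistics SA → Pinebrook Industries Corp. (R1): 100% × 57% × 24% = 13.68% of Wildmere Holdings Ltd.
Chain via Harbor Shipping BV → Highfield Foods Inc. (R1): 50% × 84% × 19% = 7.98% of Wildmere Holdings Ltd.
Aggregating (R2): 13.68% + 7.98% = 21.66%.
21.66% does not exceed the 50% threshold, so Owen is not a related party to Wildmere Holdings Ltd.

No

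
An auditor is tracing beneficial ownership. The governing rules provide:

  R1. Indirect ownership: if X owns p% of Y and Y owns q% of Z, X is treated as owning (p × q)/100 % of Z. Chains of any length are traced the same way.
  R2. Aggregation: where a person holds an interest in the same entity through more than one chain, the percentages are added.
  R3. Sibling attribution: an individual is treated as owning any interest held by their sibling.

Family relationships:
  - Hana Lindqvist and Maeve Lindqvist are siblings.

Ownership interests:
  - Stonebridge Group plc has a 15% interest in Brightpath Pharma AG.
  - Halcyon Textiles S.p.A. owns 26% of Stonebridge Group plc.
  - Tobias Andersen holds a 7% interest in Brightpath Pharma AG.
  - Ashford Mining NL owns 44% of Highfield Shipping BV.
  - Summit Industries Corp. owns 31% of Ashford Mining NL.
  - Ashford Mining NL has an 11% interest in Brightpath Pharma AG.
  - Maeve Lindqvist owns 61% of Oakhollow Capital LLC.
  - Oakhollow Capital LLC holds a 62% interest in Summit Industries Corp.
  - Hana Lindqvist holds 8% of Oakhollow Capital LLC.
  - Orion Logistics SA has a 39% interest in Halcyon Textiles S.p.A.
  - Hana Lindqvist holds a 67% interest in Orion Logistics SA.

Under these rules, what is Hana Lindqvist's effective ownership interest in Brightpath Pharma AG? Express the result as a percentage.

2.477868%

By sibling attribution (R3), Hana Lindqvist is treated as also owning Maeve Lindqvist's interest in Oakhollow Capital LLC, giving 8% + 61% = 69%.
Chain via Oakhollow Capital LLC → Summit Industries Corp. → Ashford Mining NL (R1): 69% × 62% × 31% × 11% = 1.458798% of Brightpath Pharma AG.
Chain via Orion Logistics SA → Halcyon Textiles S.p.A. → Stonebridge Group plc (R1): 67% × 39% × 26% × 15% = 1.01907% of Brightpath Pharma AG.
Aggregating (R2): 1.458798% + 1.01907% = 2.477868%.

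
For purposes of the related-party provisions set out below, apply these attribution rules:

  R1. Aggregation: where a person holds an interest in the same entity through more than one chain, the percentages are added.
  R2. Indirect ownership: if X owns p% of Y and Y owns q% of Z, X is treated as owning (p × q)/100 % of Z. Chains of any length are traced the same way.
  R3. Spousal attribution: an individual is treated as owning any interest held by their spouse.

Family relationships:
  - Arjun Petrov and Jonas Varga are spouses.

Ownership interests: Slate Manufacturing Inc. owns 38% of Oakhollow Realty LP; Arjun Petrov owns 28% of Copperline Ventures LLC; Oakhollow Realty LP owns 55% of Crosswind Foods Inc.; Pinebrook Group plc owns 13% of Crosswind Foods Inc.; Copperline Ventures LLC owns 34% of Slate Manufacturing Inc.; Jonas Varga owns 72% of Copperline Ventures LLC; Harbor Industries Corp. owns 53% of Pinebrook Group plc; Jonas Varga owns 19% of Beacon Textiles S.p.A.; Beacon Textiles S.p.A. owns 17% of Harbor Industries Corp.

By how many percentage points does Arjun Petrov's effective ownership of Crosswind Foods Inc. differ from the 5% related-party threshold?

By spousal attribution (R3), Arjun Petrov is treated as also owning Jonas Varga's interest in Copperline Ventures LLC, giving 28% + 72% = 100%.
By spousal attribution (R3), Arjun Petrov is treated as owning Jonas Varga's 19% interest in Beacon Textiles S.p.A.
Chain via Copperline Ventures LLC → Slate Manufacturing Inc. → Oakhollow Realty LP (R2): 100% × 34% × 38% × 55% = 7.106% of Crosswind Foods Inc.
Chain via Beacon Textiles S.p.A. → Harbor Industries Corp. → Pinebrook Group plc (R2): 19% × 17% × 53% × 13% = 0.222547% of Crosswind Foods Inc.
Aggregating (R1): 7.106% + 0.222547% = 7.328547%.
7.328547% exceeds the 5% threshold by 2.328547 percentage points.

2.328547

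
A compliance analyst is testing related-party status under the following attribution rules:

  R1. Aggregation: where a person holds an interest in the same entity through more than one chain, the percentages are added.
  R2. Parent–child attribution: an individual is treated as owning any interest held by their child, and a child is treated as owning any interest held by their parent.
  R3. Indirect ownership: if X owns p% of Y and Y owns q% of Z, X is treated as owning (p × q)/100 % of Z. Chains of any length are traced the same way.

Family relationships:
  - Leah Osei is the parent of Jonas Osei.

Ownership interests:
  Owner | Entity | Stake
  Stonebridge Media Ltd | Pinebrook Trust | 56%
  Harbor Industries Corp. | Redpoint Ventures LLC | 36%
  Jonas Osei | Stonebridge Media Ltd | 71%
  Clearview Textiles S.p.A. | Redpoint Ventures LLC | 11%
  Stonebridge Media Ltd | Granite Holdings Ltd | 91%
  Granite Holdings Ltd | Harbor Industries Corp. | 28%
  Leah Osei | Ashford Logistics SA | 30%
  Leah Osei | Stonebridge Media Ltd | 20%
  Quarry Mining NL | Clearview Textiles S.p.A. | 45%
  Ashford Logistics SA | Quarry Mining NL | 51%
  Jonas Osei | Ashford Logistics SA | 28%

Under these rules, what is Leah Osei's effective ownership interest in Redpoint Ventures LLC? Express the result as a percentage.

By parent–child attribution (R2), Leah Osei is treated as also owning Jonas Osei's interest in Ashford Logistics SA, giving 30% + 28% = 58%.
By parent–child attribution (R2), Leah Osei is treated as also owning Jonas Osei's interest in Stonebridge Media Ltd, giving 20% + 71% = 91%.
Chain via Ashford Logistics SA → Quarry Mining NL → Clearview Textiles S.p.A. (R3): 58% × 51% × 45% × 11% = 1.46421% of Redpoint Ventures LLC.
Chain via Stonebridge Media Ltd → Granite Holdings Ltd → Harbor Industries Corp. (R3): 91% × 91% × 28% × 36% = 8.347248% of Redpoint Ventures LLC.
Aggregating (R1): 1.46421% + 8.347248% = 9.811458%.

9.811458%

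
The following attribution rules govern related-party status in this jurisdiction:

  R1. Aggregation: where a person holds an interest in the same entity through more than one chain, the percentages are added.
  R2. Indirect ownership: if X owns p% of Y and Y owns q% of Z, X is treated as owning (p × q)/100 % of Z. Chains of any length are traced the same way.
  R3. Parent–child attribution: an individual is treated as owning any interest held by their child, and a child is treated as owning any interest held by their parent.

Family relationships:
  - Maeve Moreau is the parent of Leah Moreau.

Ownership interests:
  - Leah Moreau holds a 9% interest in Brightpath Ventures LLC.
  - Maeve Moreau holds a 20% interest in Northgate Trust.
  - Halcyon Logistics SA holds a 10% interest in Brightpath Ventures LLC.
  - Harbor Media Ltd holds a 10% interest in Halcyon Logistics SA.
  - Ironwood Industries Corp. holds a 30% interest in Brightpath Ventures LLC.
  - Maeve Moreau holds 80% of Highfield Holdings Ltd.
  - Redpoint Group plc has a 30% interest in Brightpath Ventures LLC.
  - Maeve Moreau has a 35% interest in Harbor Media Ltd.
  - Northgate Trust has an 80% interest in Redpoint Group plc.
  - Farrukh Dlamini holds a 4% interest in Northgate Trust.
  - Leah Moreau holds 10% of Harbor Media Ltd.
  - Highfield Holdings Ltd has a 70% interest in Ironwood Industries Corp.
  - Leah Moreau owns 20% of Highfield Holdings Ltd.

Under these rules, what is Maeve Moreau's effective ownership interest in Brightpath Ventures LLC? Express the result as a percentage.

35.25%

By parent–child attribution (R3), Maeve Moreau is treated as also owning Leah Moreau's interest in Harbor Media Ltd, giving 35% + 10% = 45%.
By parent–child attribution (R3), Maeve Moreau is treated as also owning Leah Moreau's interest in Highfield Holdings Ltd, giving 80% + 20% = 100%.
By parent–child attribution (R3), Maeve Moreau is treated as owning Leah Moreau's 9% interest in Brightpath Ventures LLC.
Chain via Northgate Trust → Redpoint Group plc (R2): 20% × 80% × 30% = 4.8% of Brightpath Ventures LLC.
Chain via Harbor Media Ltd → Halcyon Logistics SA (R2): 45% × 10% × 10% = 0.45% of Brightpath Ventures LLC.
Chain via Highfield Holdings Ltd → Ironwood Industries Corp. (R2): 100% × 70% × 30% = 21% of Brightpath Ventures LLC.
Direct interest in Brightpath Ventures LLC: 9%.
Aggregating (R1): 4.8% + 0.45% + 21% + 9% = 35.25%.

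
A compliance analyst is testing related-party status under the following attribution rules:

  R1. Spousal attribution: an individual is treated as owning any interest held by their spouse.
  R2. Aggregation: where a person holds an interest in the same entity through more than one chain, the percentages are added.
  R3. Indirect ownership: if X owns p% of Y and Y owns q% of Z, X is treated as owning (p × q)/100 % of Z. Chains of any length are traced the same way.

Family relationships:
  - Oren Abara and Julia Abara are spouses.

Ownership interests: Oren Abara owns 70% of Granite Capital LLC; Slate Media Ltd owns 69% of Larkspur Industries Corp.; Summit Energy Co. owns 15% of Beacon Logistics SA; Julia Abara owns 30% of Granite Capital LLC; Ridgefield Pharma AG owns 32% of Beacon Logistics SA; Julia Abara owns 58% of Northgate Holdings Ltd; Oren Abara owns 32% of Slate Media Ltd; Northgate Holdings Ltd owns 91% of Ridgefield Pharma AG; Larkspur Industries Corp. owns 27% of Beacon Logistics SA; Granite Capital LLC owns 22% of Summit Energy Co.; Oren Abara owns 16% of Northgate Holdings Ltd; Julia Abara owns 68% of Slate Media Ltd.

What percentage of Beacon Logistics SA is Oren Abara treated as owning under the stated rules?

43.4788%

By spousal attribution (R1), Oren Abara is treated as also owning Julia Abara's interest in Northgate Holdings Ltd, giving 16% + 58% = 74%.
By spousal attribution (R1), Oren Abara is treated as also owning Julia Abara's interest in Slate Media Ltd, giving 32% + 68% = 100%.
By spousal attribution (R1), Oren Abara is treated as also owning Julia Abara's interest in Granite Capital LLC, giving 70% + 30% = 100%.
Chain via Northgate Holdings Ltd → Ridgefield Pharma AG (R3): 74% × 91% × 32% = 21.5488% of Beacon Logistics SA.
Chain via Slate Media Ltd → Larkspur Industries Corp. (R3): 100% × 69% × 27% = 18.63% of Beacon Logistics SA.
Chain via Granite Capital LLC → Summit Energy Co. (R3): 100% × 22% × 15% = 3.3% of Beacon Logistics SA.
Aggregating (R2): 21.5488% + 18.63% + 3.3% = 43.4788%.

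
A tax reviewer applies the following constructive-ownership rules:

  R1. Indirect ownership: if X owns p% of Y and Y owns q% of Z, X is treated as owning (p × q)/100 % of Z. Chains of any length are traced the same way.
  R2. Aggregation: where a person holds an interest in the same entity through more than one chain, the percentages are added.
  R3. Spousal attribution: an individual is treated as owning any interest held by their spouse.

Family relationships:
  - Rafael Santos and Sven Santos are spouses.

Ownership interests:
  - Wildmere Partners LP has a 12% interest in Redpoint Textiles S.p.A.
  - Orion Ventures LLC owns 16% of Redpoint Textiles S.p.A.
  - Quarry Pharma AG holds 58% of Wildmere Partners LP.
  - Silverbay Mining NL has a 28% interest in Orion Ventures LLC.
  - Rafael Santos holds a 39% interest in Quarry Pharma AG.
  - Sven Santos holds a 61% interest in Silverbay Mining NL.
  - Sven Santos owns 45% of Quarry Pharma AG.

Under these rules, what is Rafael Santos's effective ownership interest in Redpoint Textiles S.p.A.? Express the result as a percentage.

8.5792%

By spousal attribution (R3), Rafael Santos is treated as also owning Sven Santos's interest in Quarry Pharma AG, giving 39% + 45% = 84%.
By spousal attribution (R3), Rafael Santos is treated as owning Sven Santos's 61% interest in Silverbay Mining NL.
Chain via Quarry Pharma AG → Wildmere Partners LP (R1): 84% × 58% × 12% = 5.8464% of Redpoint Textiles S.p.A.
Chain via Silverbay Mining NL → Orion Ventures LLC (R1): 61% × 28% × 16% = 2.7328% of Redpoint Textiles S.p.A.
Aggregating (R2): 5.8464% + 2.7328% = 8.5792%.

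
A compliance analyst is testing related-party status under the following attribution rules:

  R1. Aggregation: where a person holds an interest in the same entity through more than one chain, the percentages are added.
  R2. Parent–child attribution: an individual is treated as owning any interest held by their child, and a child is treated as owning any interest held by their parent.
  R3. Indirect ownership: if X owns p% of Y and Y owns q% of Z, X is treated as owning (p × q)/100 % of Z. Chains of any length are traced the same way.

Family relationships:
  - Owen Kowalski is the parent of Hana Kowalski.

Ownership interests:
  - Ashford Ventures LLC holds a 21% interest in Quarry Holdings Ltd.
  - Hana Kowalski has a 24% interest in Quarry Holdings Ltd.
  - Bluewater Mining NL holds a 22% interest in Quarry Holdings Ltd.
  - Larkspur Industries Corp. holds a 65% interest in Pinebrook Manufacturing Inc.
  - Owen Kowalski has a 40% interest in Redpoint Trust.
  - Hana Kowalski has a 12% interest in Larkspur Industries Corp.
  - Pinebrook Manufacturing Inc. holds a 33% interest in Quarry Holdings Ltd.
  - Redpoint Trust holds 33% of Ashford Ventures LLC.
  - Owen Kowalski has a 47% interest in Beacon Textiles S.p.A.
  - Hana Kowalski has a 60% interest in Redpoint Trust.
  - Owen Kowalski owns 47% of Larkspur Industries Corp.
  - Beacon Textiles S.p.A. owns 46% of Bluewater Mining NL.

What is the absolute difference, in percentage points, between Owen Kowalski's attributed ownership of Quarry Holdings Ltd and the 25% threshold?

By parent–child attribution (R2), Owen Kowalski is treated as also owning Hana Kowalski's interest in Larkspur Industries Corp, giving 47% + 12% = 59%.
By parent–child attribution (R2), Owen Kowalski is treated as also owning Hana Kowalski's interest in Redpoint Trust, giving 40% + 60% = 100%.
By parent–child attribution (R2), Owen Kowalski is treated as owning Hana Kowalski's 24% interest in Quarry Holdings Ltd.
Chain via Beacon Textiles S.p.A. → Bluewater Mining NL (R3): 47% × 46% × 22% = 4.7564% of Quarry Holdings Ltd.
Chain via Larkspur Industries Corp. → Pinebrook Manufacturing Inc. (R3): 59% × 65% × 33% = 12.6555% of Quarry Holdings Ltd.
Chain via Redpoint Trust → Ashford Ventures LLC (R3): 100% × 33% × 21% = 6.93% of Quarry Holdings Ltd.
Direct interest in Quarry Holdings Ltd: 24%.
Aggregating (R1): 4.7564% + 12.6555% + 6.93% + 24% = 48.3419%.
48.3419% exceeds the 25% threshold by 23.3419 percentage points.

23.3419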